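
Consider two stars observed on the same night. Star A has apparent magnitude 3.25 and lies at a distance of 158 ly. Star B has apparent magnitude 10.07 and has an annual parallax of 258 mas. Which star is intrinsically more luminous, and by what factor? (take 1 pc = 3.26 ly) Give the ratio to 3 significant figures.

Star A: d = 158 ly / 3.26 = 48.47 pc
Star A: M = m − 5 log₁₀ d + 5 = 3.25 − 5·1.6854 + 5 = -0.177
Star B: p = 258 mas = 0.258″ → d = 1/p = 3.876 pc
Star B: M = m − 5 log₁₀ d + 5 = 10.07 − 5·0.5884 + 5 = 12.128
ΔM = M_A − M_B = -0.177 − (12.128) = -12.305; smaller M is more luminous → Star A.
L ratio = 10^(0.4 |ΔM|) = 10^4.922 = 83580

Star A is more luminous, by a factor of 83600.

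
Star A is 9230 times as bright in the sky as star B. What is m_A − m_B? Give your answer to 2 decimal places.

Pogson: Δm = −2.5 log₁₀(ratio) = −2.5 log₁₀(9230) = −2.5 × 3.9652 = -9.913
Star A is brighter, so it has the smaller magnitude: the difference is negative.

m_A − m_B ≈ -9.91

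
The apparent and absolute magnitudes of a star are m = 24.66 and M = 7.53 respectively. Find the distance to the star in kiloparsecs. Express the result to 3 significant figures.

Distance modulus: m − M = 24.66 − (7.53) = 17.130
m − M = 5 log₁₀ d − 5
log₁₀ d = (m − M)/5 + 1 = 4.4260
d = 10^4.4260 = 26670 pc
= 26.67 kpc

d ≈ 26.7 kpc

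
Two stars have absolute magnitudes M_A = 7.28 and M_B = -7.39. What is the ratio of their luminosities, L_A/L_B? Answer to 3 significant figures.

L_A/L_B ≈ 1.36×10^-6

ΔM = M_A − M_B = 14.67
L_A/L_B = 10^(−0.4 ΔM) = 10^-5.868 = 1.355×10^-6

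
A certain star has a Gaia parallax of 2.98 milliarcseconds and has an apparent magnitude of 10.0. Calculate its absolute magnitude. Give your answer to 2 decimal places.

p = 2.98 mas = 2.98×10^-3″ → d = 1/p = 335.6 pc
5 log₁₀(d/10 pc) = 5 log₁₀(335.6) − 5 = 7.629
M = m − 5 log₁₀(d/10) = 10.0 − 7.629 = 2.371

M ≈ 2.37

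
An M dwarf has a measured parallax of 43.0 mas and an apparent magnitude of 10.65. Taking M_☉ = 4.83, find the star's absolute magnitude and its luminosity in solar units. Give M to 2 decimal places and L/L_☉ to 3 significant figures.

M ≈ 8.82; L/L_☉ ≈ 0.0254

d = 1/p = 1000/43.0 mas = 23.26 pc
M = m − 5 log₁₀ d + 5 = 10.65 − 5·1.3665 + 5 = 8.817
M − M_☉ = 8.817 − 4.83 = 3.987
L/L_☉ = 10^(−0.4 × 3.987) = 0.02541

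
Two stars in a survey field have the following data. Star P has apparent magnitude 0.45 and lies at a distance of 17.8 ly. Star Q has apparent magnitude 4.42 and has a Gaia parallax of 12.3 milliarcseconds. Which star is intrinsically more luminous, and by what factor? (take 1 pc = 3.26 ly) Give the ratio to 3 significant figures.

Star Q is more luminous, by a factor of 5.73.

Star P: d = 17.8 ly / 3.26 = 5.460 pc
Star P: M = m − 5 log₁₀ d + 5 = 0.45 − 5·0.7372 + 5 = 1.764
Star Q: p = 12.3 mas = 0.0123″ → d = 1/p = 81.30 pc
Star Q: M = m − 5 log₁₀ d + 5 = 4.42 − 5·1.9101 + 5 = -0.130
ΔM = M_P − M_Q = 1.764 − (-0.130) = 1.894; smaller M is more luminous → Star Q.
L ratio = 10^(0.4 |ΔM|) = 10^0.758 = 5.725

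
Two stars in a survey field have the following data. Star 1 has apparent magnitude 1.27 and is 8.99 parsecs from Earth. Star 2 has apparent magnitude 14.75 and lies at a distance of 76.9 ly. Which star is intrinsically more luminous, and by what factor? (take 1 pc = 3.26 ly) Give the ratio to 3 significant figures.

Star 1 is more luminous, by a factor of 35800.

Star 1: M = m − 5 log₁₀ d + 5 = 1.27 − 5·0.9538 + 5 = 1.501
Star 2: d = 76.9 ly / 3.26 = 23.59 pc
Star 2: M = m − 5 log₁₀ d + 5 = 14.75 − 5·1.3727 + 5 = 12.886
ΔM = M_1 − M_2 = 1.501 − (12.886) = -11.385; smaller M is more luminous → Star 1.
L ratio = 10^(0.4 |ΔM|) = 10^4.554 = 35820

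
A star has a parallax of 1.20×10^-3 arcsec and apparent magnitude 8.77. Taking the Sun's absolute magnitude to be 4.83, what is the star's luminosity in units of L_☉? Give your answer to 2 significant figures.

L/L_☉ ≈ 180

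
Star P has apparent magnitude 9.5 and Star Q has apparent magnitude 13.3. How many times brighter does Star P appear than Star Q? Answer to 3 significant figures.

33.1

Δm = 9.5 − (13.3) = -3.8
Flux ratio = 10^(−0.4 Δm) = 10^(−0.4 × -3.8) = 10^1.520 = 33.11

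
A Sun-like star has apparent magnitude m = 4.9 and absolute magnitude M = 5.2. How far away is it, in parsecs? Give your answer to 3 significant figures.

μ = m − M = -0.300
m − M = 5 log₁₀ d − 5
log₁₀ d = (m − M)/5 + 1 = 0.9400
d = 10^0.9400 = 8.710 pc

d ≈ 8.71 pc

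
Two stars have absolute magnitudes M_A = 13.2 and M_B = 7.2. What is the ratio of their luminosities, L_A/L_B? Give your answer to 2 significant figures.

L_A/L_B ≈ 4.0×10^-3

ΔM = M_A − M_B = 6.0
L_A/L_B = 10^(−0.4 ΔM) = 10^-2.400 = 3.981×10^-3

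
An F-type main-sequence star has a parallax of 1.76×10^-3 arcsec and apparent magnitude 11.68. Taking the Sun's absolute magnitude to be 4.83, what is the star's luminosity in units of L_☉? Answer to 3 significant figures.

d = 1/p = 1/1.76×10^-3″ = 568.2 pc
M = m − 5 log₁₀ d + 5 = 11.68 − 5·2.7545 + 5 = 2.908
M − M_☉ = 2.908 − 4.83 = -1.922
L/L_☉ = 10^(−0.4 × -1.922) = 5.875

L/L_☉ ≈ 5.87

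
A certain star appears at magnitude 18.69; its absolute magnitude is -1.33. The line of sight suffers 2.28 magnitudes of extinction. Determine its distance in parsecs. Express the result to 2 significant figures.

m − M = 5 log₁₀(d/10 pc) + A  ⇒  18.69 − (-1.33) − 2.28 = 5 log₁₀(d/10)
17.740 = 5 log₁₀(d/10)
log₁₀ d = (m − M − A)/5 + 1 = 4.5480
d = 10^4.5480 = 35320 pc

d ≈ 35000 pc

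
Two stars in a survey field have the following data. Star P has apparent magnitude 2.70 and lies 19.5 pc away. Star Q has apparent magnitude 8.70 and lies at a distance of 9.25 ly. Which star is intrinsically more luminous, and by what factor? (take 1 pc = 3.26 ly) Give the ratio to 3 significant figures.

Star P is more luminous, by a factor of 11900.

Star P: M = m − 5 log₁₀ d + 5 = 2.70 − 5·1.2900 + 5 = 1.250
Star Q: d = 9.25 ly / 3.26 = 2.837 pc
Star Q: M = m − 5 log₁₀ d + 5 = 8.70 − 5·0.4529 + 5 = 11.435
ΔM = M_P − M_Q = 1.250 − (11.435) = -10.186; smaller M is more luminous → Star P.
L ratio = 10^(0.4 |ΔM|) = 10^4.074 = 11860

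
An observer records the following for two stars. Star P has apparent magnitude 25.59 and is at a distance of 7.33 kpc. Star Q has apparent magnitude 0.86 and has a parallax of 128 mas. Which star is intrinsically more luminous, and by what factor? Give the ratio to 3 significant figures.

Star P: d = 7.33 kpc = 7330 pc
Star P: M = m − 5 log₁₀ d + 5 = 25.59 − 5·3.8651 + 5 = 11.264
Star Q: p = 128 mas = 0.128″ → d = 1/p = 7.812 pc
Star Q: M = m − 5 log₁₀ d + 5 = 0.86 − 5·0.8928 + 5 = 1.396
ΔM = M_P − M_Q = 11.264 − (1.396) = 9.868; smaller M is more luminous → Star Q.
L ratio = 10^(0.4 |ΔM|) = 10^3.947 = 8859

Star Q is more luminous, by a factor of 8860.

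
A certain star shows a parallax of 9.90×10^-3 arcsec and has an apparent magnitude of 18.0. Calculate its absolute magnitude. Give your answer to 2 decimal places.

M ≈ 12.98

d = 1/p = 1/9.90×10^-3″ = 101.0 pc
5 log₁₀(d/10 pc) = 5 log₁₀(101.0) − 5 = 5.022
M = m − 5 log₁₀(d/10) = 18.0 − 5.022 = 12.978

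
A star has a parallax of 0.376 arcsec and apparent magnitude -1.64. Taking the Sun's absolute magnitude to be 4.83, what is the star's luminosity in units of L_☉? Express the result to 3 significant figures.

d = 1/p = 1/0.376″ = 2.660 pc
M = m − 5 log₁₀ d + 5 = -1.64 − 5·0.4248 + 5 = 1.236
M − M_☉ = 1.236 − 4.83 = -3.594
L/L_☉ = 10^(−0.4 × -3.594) = 27.39

L/L_☉ ≈ 27.4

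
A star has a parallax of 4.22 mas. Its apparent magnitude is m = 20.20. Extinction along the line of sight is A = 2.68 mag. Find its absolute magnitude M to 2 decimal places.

p = 4.22 mas = 4.22×10^-3″ → d = 1/p = 237.0 pc
5 log₁₀(d/10 pc) = 5 log₁₀(237.0) − 5 = 6.873
M = m − 5 log₁₀(d/10) − A = 20.20 − 6.873 − 2.68 = 10.647

M ≈ 10.65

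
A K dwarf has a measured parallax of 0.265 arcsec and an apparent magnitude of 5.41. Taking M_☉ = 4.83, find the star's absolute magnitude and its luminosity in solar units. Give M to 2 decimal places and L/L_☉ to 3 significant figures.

M ≈ 7.53; L/L_☉ ≈ 0.0835

d = 1/p = 1/0.265″ = 3.774 pc
M = m − 5 log₁₀ d + 5 = 5.41 − 5·0.5768 + 5 = 7.526
M − M_☉ = 7.526 − 4.83 = 2.696
L/L_☉ = 10^(−0.4 × 2.696) = 0.08347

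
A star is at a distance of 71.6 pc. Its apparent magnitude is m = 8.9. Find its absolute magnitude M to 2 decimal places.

5 log₁₀(d/10 pc) = 5 log₁₀(71.60) − 5 = 4.275
M = m − 5 log₁₀(d/10) = 8.9 − 4.275 = 4.625

M ≈ 4.63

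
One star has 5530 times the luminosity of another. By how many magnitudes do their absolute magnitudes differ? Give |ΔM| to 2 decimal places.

|ΔM| ≈ 9.36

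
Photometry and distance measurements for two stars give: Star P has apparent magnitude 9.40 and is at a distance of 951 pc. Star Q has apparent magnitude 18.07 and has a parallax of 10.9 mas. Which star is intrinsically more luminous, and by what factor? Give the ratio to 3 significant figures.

Star P is more luminous, by a factor of 316000.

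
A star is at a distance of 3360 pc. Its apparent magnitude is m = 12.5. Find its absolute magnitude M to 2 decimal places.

M ≈ -0.13

5 log₁₀(d/10 pc) = 5 log₁₀(3360) − 5 = 12.632
M = m − 5 log₁₀(d/10) = 12.5 − 12.632 = -0.132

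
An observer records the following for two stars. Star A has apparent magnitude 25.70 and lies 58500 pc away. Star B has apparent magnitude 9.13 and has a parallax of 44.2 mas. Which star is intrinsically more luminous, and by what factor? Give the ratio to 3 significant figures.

Star A is more luminous, by a factor of 1.57.

Star A: M = m − 5 log₁₀ d + 5 = 25.70 − 5·4.7672 + 5 = 6.864
Star B: p = 44.2 mas = 0.0442″ → d = 1/p = 22.62 pc
Star B: M = m − 5 log₁₀ d + 5 = 9.13 − 5·1.3546 + 5 = 7.357
ΔM = M_A − M_B = 6.864 − (7.357) = -0.493; smaller M is more luminous → Star A.
L ratio = 10^(0.4 |ΔM|) = 10^0.197 = 1.575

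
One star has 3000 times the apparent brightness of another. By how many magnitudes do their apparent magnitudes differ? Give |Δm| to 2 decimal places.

|Δm| ≈ 8.69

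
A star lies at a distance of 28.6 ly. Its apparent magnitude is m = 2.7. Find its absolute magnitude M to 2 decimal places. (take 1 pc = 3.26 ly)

M ≈ 2.98

d = 28.6 ly / 3.26 = 8.773 pc
5 log₁₀(d/10 pc) = 5 log₁₀(8.773) − 5 = -0.284
M = m − 5 log₁₀(d/10) = 2.7 + 0.284 = 2.984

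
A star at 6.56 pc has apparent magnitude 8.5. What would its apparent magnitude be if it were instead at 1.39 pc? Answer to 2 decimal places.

Flux ∝ 1/d², so Δm = 5 log₁₀(d₂/d₁) = 5 log₁₀(1.39/6.56) = -3.369
m₂ = m₁ + Δm = 8.5 + (-3.369) = 5.131

m ≈ 5.13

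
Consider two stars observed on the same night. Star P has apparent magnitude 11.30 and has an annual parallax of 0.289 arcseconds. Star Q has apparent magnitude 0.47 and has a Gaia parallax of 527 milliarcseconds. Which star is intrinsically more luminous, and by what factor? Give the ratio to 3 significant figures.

Star P: d = 1/p = 1/0.289″ = 3.460 pc
Star P: M = m − 5 log₁₀ d + 5 = 11.30 − 5·0.5391 + 5 = 13.604
Star Q: p = 527 mas = 0.527″ → d = 1/p = 1.898 pc
Star Q: M = m − 5 log₁₀ d + 5 = 0.47 − 5·0.2782 + 5 = 4.079
ΔM = M_P − M_Q = 13.604 − (4.079) = 9.525; smaller M is more luminous → Star Q.
L ratio = 10^(0.4 |ΔM|) = 10^3.810 = 6459

Star Q is more luminous, by a factor of 6460.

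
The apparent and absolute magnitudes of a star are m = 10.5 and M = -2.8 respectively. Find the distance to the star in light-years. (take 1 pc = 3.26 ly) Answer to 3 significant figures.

d ≈ 14900 ly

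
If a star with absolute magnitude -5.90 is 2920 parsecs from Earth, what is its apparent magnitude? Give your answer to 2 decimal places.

m = M + 5 log₁₀ d − 5 = -5.90 + 5·3.4654 − 5 = 6.427

m ≈ 6.43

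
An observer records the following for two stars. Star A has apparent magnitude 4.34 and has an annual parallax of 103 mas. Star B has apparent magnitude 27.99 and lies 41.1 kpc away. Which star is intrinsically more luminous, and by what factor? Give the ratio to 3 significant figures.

Star A is more luminous, by a factor of 161.

Star A: p = 103 mas = 0.103″ → d = 1/p = 9.709 pc
Star A: M = m − 5 log₁₀ d + 5 = 4.34 − 5·0.9872 + 5 = 4.404
Star B: d = 41.1 kpc = 41100 pc
Star B: M = m − 5 log₁₀ d + 5 = 27.99 − 5·4.6138 + 5 = 9.921
ΔM = M_A − M_B = 4.404 − (9.921) = -5.517; smaller M is more luminous → Star A.
L ratio = 10^(0.4 |ΔM|) = 10^2.207 = 160.9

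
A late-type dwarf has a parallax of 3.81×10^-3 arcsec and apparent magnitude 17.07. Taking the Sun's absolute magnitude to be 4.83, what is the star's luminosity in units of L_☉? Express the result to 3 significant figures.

L/L_☉ ≈ 8.75×10^-3

d = 1/p = 1/3.81×10^-3″ = 262.5 pc
M = m − 5 log₁₀ d + 5 = 17.07 − 5·2.4191 + 5 = 9.975
M − M_☉ = 9.975 − 4.83 = 5.145
L/L_☉ = 10^(−0.4 × 5.145) = 8.753×10^-3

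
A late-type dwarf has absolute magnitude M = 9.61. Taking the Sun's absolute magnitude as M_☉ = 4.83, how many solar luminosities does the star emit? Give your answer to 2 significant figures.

L/L_☉ ≈ 0.012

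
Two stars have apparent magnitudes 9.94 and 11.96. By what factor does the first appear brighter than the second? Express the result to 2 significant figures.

6.4

Δm = 9.94 − (11.96) = -2.02
Flux ratio = 10^(−0.4 Δm) = 10^(−0.4 × -2.02) = 10^0.808 = 6.427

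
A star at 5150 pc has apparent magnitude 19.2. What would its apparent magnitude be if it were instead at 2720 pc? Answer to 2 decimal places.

Flux ∝ 1/d², so Δm = 5 log₁₀(d₂/d₁) = 5 log₁₀(2720/5150) = -1.386
m₂ = m₁ + Δm = 19.2 + (-1.386) = 17.814

m ≈ 17.81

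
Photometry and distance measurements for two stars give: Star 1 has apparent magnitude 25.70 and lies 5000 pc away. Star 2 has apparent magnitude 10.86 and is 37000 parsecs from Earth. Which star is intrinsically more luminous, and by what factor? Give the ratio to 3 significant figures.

Star 1: M = m − 5 log₁₀ d + 5 = 25.70 − 5·3.6990 + 5 = 12.205
Star 2: M = m − 5 log₁₀ d + 5 = 10.86 − 5·4.5682 + 5 = -6.981
ΔM = M_1 − M_2 = 12.205 − (-6.981) = 19.186; smaller M is more luminous → Star 2.
L ratio = 10^(0.4 |ΔM|) = 10^7.674 = 4.726×10^7

Star 2 is more luminous, by a factor of 4.73×10^7.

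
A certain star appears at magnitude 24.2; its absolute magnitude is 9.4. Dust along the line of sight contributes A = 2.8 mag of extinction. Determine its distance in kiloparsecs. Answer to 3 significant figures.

d ≈ 2.51 kpc

m − M = 5 log₁₀(d/10 pc) + A  ⇒  24.2 − (9.4) − 2.8 = 5 log₁₀(d/10)
12.000 = 5 log₁₀(d/10)
log₁₀ d = (m − M − A)/5 + 1 = 3.4000
d = 10^3.4000 = 2512 pc
= 2.512 kpc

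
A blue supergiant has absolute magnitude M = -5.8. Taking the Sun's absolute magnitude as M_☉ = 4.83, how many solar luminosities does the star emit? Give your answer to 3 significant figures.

M − M_☉ = -5.8 − 4.83 = -10.630
L/L_☉ = 10^(−0.4 (M − M_☉)) = 10^4.252 = 17860

L/L_☉ ≈ 17900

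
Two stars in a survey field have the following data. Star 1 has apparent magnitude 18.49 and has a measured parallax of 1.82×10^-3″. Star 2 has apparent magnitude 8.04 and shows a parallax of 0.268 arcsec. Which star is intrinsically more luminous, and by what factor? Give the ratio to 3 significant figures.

Star 1 is more luminous, by a factor of 1.43.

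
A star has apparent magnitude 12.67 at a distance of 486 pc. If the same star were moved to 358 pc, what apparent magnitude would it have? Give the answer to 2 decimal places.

m ≈ 12.01

Flux ∝ 1/d², so Δm = 5 log₁₀(d₂/d₁) = 5 log₁₀(358/486) = -0.664
m₂ = m₁ + Δm = 12.67 + (-0.664) = 12.006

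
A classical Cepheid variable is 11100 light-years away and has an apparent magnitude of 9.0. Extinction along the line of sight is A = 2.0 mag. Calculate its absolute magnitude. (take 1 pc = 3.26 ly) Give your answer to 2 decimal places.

M ≈ -5.66

d = 11100 ly / 3.26 = 3405 pc
5 log₁₀(d/10 pc) = 5 log₁₀(3405) − 5 = 12.661
M = m − 5 log₁₀(d/10) − A = 9.0 − 12.661 − 2.0 = -5.661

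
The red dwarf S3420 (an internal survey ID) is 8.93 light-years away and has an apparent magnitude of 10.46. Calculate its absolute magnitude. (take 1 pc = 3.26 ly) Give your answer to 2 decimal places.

d = 8.93 ly / 3.26 = 2.739 pc
5 log₁₀(d/10 pc) = 5 log₁₀(2.739) − 5 = -2.812
M = m − 5 log₁₀(d/10) = 10.46 + 2.812 = 13.272

M ≈ 13.27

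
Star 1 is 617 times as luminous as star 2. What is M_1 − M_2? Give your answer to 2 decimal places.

M_1 − M_2 ≈ -6.98

Pogson: ΔM = −2.5 log₁₀(ratio) = −2.5 log₁₀(617) = −2.5 × 2.7903 = -6.976
Star 1 is brighter, so it has the smaller magnitude: the difference is negative.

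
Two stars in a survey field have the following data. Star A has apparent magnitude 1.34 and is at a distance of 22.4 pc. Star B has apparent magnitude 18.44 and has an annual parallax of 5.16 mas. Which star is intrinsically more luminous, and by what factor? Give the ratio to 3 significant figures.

Star A: M = m − 5 log₁₀ d + 5 = 1.34 − 5·1.3502 + 5 = -0.411
Star B: p = 5.16 mas = 5.16×10^-3″ → d = 1/p = 193.8 pc
Star B: M = m − 5 log₁₀ d + 5 = 18.44 − 5·2.2874 + 5 = 12.003
ΔM = M_A − M_B = -0.411 − (12.003) = -12.414; smaller M is more luminous → Star A.
L ratio = 10^(0.4 |ΔM|) = 10^4.966 = 92430

Star A is more luminous, by a factor of 92400.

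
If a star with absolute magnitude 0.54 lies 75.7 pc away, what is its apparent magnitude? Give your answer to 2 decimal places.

m = M + 5 log₁₀ d − 5 = 0.54 + 5·1.8791 − 5 = 4.935

m ≈ 4.94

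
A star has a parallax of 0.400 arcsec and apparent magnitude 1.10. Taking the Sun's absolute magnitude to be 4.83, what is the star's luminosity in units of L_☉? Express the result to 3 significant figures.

L/L_☉ ≈ 1.94

d = 1/p = 1/0.400″ = 2.500 pc
M = m − 5 log₁₀ d + 5 = 1.10 − 5·0.3979 + 5 = 4.110
M − M_☉ = 4.110 − 4.83 = -0.720
L/L_☉ = 10^(−0.4 × -0.720) = 1.940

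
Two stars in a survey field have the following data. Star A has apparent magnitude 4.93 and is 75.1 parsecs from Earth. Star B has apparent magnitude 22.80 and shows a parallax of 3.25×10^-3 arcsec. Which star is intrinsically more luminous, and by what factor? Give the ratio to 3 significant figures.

Star A is more luminous, by a factor of 838000.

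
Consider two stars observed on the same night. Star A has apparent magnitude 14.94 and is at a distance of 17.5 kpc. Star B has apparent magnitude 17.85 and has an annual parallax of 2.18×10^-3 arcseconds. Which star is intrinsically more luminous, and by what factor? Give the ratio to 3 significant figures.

Star A: d = 17.5 kpc = 17500 pc
Star A: M = m − 5 log₁₀ d + 5 = 14.94 − 5·4.2430 + 5 = -1.275
Star B: d = 1/p = 1/2.18×10^-3″ = 458.7 pc
Star B: M = m − 5 log₁₀ d + 5 = 17.85 − 5·2.6615 + 5 = 9.542
ΔM = M_A − M_B = -1.275 − (9.542) = -10.817; smaller M is more luminous → Star A.
L ratio = 10^(0.4 |ΔM|) = 10^4.327 = 21230

Star A is more luminous, by a factor of 21200.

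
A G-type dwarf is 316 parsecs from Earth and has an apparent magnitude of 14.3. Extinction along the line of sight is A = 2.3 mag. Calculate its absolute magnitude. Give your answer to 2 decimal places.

M ≈ 4.50

5 log₁₀(d/10 pc) = 5 log₁₀(316.0) − 5 = 7.498
M = m − 5 log₁₀(d/10) − A = 14.3 − 7.498 − 2.3 = 4.502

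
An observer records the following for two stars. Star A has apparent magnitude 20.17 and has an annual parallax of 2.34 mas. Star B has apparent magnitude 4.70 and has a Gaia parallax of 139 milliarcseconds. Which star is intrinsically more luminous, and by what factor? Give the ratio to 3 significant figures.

Star A: p = 2.34 mas = 2.34×10^-3″ → d = 1/p = 427.4 pc
Star A: M = m − 5 log₁₀ d + 5 = 20.17 − 5·2.6308 + 5 = 12.016
Star B: p = 139 mas = 0.139″ → d = 1/p = 7.194 pc
Star B: M = m − 5 log₁₀ d + 5 = 4.70 − 5·0.8570 + 5 = 5.415
ΔM = M_A − M_B = 12.016 − (5.415) = 6.601; smaller M is more luminous → Star B.
L ratio = 10^(0.4 |ΔM|) = 10^2.640 = 436.9

Star B is more luminous, by a factor of 437.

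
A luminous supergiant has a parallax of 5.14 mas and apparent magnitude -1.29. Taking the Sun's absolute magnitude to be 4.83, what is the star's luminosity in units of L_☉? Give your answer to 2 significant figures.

d = 1/p = 1000/5.14 mas = 194.6 pc
M = m − 5 log₁₀ d + 5 = -1.29 − 5·2.2890 + 5 = -7.735
M − M_☉ = -7.735 − 4.83 = -12.565
L/L_☉ = 10^(−0.4 × -12.565) = 106200

L/L_☉ ≈ 110000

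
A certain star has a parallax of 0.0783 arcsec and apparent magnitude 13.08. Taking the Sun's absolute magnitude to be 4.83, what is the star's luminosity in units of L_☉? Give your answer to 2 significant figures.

L/L_☉ ≈ 8.2×10^-4

d = 1/p = 1/0.0783″ = 12.77 pc
M = m − 5 log₁₀ d + 5 = 13.08 − 5·1.1062 + 5 = 12.549
M − M_☉ = 12.549 − 4.83 = 7.719
L/L_☉ = 10^(−0.4 × 7.719) = 8.175×10^-4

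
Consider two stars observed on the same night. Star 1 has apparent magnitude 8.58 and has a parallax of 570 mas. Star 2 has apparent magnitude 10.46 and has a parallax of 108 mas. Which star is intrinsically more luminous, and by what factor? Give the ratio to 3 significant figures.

Star 1: p = 570 mas = 0.570″ → d = 1/p = 1.754 pc
Star 1: M = m − 5 log₁₀ d + 5 = 8.58 − 5·0.2441 + 5 = 12.359
Star 2: p = 108 mas = 0.108″ → d = 1/p = 9.259 pc
Star 2: M = m − 5 log₁₀ d + 5 = 10.46 − 5·0.9666 + 5 = 10.627
ΔM = M_1 − M_2 = 12.359 − (10.627) = 1.732; smaller M is more luminous → Star 2.
L ratio = 10^(0.4 |ΔM|) = 10^0.693 = 4.931

Star 2 is more luminous, by a factor of 4.93.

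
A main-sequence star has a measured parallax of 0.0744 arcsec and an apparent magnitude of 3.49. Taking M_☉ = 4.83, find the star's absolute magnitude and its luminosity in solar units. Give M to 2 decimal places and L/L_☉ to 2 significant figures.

M ≈ 2.85; L/L_☉ ≈ 6.2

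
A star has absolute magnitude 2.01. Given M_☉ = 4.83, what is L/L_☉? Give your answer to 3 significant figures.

L/L_☉ ≈ 13.4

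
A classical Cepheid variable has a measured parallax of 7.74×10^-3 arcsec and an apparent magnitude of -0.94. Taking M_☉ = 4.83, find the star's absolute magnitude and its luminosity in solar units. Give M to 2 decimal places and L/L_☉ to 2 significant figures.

M ≈ -6.50; L/L_☉ ≈ 34000

d = 1/p = 1/7.74×10^-3″ = 129.2 pc
M = m − 5 log₁₀ d + 5 = -0.94 − 5·2.1113 + 5 = -6.496
M − M_☉ = -6.496 − 4.83 = -11.326
L/L_☉ = 10^(−0.4 × -11.326) = 33920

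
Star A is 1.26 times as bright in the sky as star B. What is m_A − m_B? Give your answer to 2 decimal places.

Pogson: Δm = −2.5 log₁₀(ratio) = −2.5 log₁₀(1.26) = −2.5 × 0.1004 = -0.251
Star A is brighter, so it has the smaller magnitude: the difference is negative.

m_A − m_B ≈ -0.25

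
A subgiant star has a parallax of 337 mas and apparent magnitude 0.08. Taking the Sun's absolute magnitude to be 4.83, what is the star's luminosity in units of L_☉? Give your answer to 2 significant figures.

d = 1/p = 1000/337 mas = 2.967 pc
M = m − 5 log₁₀ d + 5 = 0.08 − 5·0.4724 + 5 = 2.718
M − M_☉ = 2.718 − 4.83 = -2.112
L/L_☉ = 10^(−0.4 × -2.112) = 6.994

L/L_☉ ≈ 7.0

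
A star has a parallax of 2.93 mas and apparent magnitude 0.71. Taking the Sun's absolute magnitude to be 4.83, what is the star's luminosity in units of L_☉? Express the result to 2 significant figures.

d = 1/p = 1000/2.93 mas = 341.3 pc
M = m − 5 log₁₀ d + 5 = 0.71 − 5·2.5331 + 5 = -6.956
M − M_☉ = -6.956 − 4.83 = -11.786
L/L_☉ = 10^(−0.4 × -11.786) = 51790

L/L_☉ ≈ 52000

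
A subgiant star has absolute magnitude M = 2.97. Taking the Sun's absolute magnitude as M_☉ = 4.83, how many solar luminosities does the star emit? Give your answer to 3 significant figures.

M − M_☉ = 2.97 − 4.83 = -1.860
L/L_☉ = 10^(−0.4 (M − M_☉)) = 10^0.744 = 5.546

L/L_☉ ≈ 5.55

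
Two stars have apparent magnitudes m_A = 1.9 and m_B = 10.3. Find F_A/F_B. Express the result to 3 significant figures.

F_A/F_B ≈ 2290

Δm = 1.9 − (10.3) = -8.4
Flux ratio = 10^(−0.4 Δm) = 10^(−0.4 × -8.4) = 10^3.360 = 2291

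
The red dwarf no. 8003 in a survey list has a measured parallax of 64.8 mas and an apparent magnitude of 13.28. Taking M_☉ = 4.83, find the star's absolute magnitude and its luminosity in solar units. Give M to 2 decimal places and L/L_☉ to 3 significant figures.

M ≈ 12.34; L/L_☉ ≈ 9.93×10^-4

d = 1/p = 1000/64.8 mas = 15.43 pc
M = m − 5 log₁₀ d + 5 = 13.28 − 5·1.1884 + 5 = 12.338
M − M_☉ = 12.338 − 4.83 = 7.508
L/L_☉ = 10^(−0.4 × 7.508) = 9.928×10^-4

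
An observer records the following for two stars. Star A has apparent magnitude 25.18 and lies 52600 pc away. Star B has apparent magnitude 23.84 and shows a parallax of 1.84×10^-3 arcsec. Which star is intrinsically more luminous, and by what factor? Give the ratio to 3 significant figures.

Star A is more luminous, by a factor of 2730.

Star A: M = m − 5 log₁₀ d + 5 = 25.18 − 5·4.7210 + 5 = 6.575
Star B: d = 1/p = 1/1.84×10^-3″ = 543.5 pc
Star B: M = m − 5 log₁₀ d + 5 = 23.84 − 5·2.7352 + 5 = 15.164
ΔM = M_A − M_B = 6.575 − (15.164) = -8.589; smaller M is more luminous → Star A.
L ratio = 10^(0.4 |ΔM|) = 10^3.436 = 2727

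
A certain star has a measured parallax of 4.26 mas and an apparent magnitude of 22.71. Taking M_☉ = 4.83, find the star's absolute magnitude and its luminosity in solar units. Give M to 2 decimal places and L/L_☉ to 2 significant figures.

d = 1/p = 1000/4.26 mas = 234.7 pc
M = m − 5 log₁₀ d + 5 = 22.71 − 5·2.3706 + 5 = 15.857
M − M_☉ = 15.857 − 4.83 = 11.027
L/L_☉ = 10^(−0.4 × 11.027) = 3.883×10^-5

M ≈ 15.86; L/L_☉ ≈ 3.9×10^-5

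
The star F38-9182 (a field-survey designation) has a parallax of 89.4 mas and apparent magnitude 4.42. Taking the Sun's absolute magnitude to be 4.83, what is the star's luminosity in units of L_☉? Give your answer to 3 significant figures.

d = 1/p = 1000/89.4 mas = 11.19 pc
M = m − 5 log₁₀ d + 5 = 4.42 − 5·1.0487 + 5 = 4.177
M − M_☉ = 4.177 − 4.83 = -0.653
L/L_☉ = 10^(−0.4 × -0.653) = 1.825

L/L_☉ ≈ 1.83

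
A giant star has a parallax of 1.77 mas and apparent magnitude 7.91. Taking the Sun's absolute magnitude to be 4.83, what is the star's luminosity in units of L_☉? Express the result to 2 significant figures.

d = 1/p = 1000/1.77 mas = 565.0 pc
M = m − 5 log₁₀ d + 5 = 7.91 − 5·2.7520 + 5 = -0.850
M − M_☉ = -0.850 − 4.83 = -5.680
L/L_☉ = 10^(−0.4 × -5.680) = 187.1

L/L_☉ ≈ 190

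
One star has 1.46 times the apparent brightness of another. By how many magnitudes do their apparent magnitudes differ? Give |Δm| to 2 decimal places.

Pogson: Δm = −2.5 log₁₀(ratio) = −2.5 log₁₀(1.46) = −2.5 × 0.1644 = -0.411

|Δm| ≈ 0.41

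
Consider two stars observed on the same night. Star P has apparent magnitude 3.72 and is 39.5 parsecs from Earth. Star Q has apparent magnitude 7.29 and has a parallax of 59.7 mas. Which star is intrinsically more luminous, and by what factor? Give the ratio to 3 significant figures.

Star P is more luminous, by a factor of 149.

Star P: M = m − 5 log₁₀ d + 5 = 3.72 − 5·1.5966 + 5 = 0.737
Star Q: p = 59.7 mas = 0.0597″ → d = 1/p = 16.75 pc
Star Q: M = m − 5 log₁₀ d + 5 = 7.29 − 5·1.2240 + 5 = 6.170
ΔM = M_P − M_Q = 0.737 − (6.170) = -5.433; smaller M is more luminous → Star P.
L ratio = 10^(0.4 |ΔM|) = 10^2.173 = 149.0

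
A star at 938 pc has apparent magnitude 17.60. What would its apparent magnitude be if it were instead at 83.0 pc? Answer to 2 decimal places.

m ≈ 12.33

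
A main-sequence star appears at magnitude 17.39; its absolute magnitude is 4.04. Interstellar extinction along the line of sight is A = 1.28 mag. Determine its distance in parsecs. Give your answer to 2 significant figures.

m − M = 5 log₁₀(d/10 pc) + A  ⇒  17.39 − (4.04) − 1.28 = 5 log₁₀(d/10)
12.070 = 5 log₁₀(d/10)
log₁₀ d = (m − M − A)/5 + 1 = 3.4140
d = 10^3.4140 = 2594 pc

d ≈ 2600 pc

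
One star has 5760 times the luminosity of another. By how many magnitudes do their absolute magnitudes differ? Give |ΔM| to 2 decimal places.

|ΔM| ≈ 9.40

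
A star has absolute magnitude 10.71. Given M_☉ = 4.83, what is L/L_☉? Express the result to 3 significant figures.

M − M_☉ = 10.71 − 4.83 = 5.880
L/L_☉ = 10^(−0.4 (M − M_☉)) = 10^-2.352 = 4.446×10^-3

L/L_☉ ≈ 4.45×10^-3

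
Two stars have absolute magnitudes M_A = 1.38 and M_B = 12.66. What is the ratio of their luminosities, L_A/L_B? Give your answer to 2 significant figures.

L_A/L_B ≈ 33000

ΔM = M_A − M_B = -11.28
L_A/L_B = 10^(−0.4 ΔM) = 10^4.512 = 32510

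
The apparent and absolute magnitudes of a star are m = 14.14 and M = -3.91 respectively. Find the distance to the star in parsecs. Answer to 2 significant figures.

Distance modulus: m − M = 14.14 − (-3.91) = 18.050
m − M = 5 log₁₀ d − 5
log₁₀ d = (m − M)/5 + 1 = 4.6100
d = 10^4.6100 = 40740 pc

d ≈ 41000 pc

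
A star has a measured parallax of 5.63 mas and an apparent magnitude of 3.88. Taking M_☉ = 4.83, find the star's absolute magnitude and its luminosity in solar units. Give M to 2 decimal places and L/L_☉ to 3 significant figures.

d = 1/p = 1000/5.63 mas = 177.6 pc
M = m − 5 log₁₀ d + 5 = 3.88 − 5·2.2495 + 5 = -2.367
M − M_☉ = -2.367 − 4.83 = -7.197
L/L_☉ = 10^(−0.4 × -7.197) = 756.8

M ≈ -2.37; L/L_☉ ≈ 757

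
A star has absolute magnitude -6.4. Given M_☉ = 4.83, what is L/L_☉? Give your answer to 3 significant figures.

L/L_☉ ≈ 31000

M − M_☉ = -6.4 − 4.83 = -11.230
L/L_☉ = 10^(−0.4 (M − M_☉)) = 10^4.492 = 31050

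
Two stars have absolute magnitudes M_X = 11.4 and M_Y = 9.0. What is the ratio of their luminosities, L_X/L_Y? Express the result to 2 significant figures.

L_X/L_Y ≈ 0.11

ΔM = M_X − M_Y = 2.4
L_X/L_Y = 10^(−0.4 ΔM) = 10^-0.960 = 0.1096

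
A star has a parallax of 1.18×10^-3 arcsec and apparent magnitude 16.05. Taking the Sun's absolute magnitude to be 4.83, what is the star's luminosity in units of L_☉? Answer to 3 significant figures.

L/L_☉ ≈ 0.233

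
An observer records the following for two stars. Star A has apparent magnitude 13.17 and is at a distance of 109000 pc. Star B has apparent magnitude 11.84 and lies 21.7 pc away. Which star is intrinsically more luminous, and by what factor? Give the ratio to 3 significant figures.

Star A is more luminous, by a factor of 7.41×10^6.

Star A: M = m − 5 log₁₀ d + 5 = 13.17 − 5·5.0374 + 5 = -7.017
Star B: M = m − 5 log₁₀ d + 5 = 11.84 − 5·1.3365 + 5 = 10.158
ΔM = M_A − M_B = -7.017 − (10.158) = -17.175; smaller M is more luminous → Star A.
L ratio = 10^(0.4 |ΔM|) = 10^6.870 = 7.412×10^6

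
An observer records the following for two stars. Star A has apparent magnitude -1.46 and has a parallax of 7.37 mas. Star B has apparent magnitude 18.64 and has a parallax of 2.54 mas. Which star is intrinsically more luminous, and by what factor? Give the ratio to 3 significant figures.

Star A is more luminous, by a factor of 1.30×10^7.

Star A: p = 7.37 mas = 7.37×10^-3″ → d = 1/p = 135.7 pc
Star A: M = m − 5 log₁₀ d + 5 = -1.46 − 5·2.1325 + 5 = -7.123
Star B: p = 2.54 mas = 2.54×10^-3″ → d = 1/p = 393.7 pc
Star B: M = m − 5 log₁₀ d + 5 = 18.64 − 5·2.5952 + 5 = 10.664
ΔM = M_A − M_B = -7.123 − (10.664) = -17.787; smaller M is more luminous → Star A.
L ratio = 10^(0.4 |ΔM|) = 10^7.115 = 1.302×10^7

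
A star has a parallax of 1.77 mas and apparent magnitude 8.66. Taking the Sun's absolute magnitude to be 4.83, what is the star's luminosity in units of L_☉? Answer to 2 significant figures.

L/L_☉ ≈ 94

d = 1/p = 1000/1.77 mas = 565.0 pc
M = m − 5 log₁₀ d + 5 = 8.66 − 5·2.7520 + 5 = -0.100
M − M_☉ = -0.100 − 4.83 = -4.930
L/L_☉ = 10^(−0.4 × -4.930) = 93.77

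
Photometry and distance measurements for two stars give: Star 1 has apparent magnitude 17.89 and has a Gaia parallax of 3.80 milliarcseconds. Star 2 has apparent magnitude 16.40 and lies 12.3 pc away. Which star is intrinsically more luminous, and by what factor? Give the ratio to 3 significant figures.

Star 1 is more luminous, by a factor of 116.

Star 1: p = 3.80 mas = 3.80×10^-3″ → d = 1/p = 263.2 pc
Star 1: M = m − 5 log₁₀ d + 5 = 17.89 − 5·2.4202 + 5 = 10.789
Star 2: M = m − 5 log₁₀ d + 5 = 16.40 − 5·1.0899 + 5 = 15.950
ΔM = M_1 − M_2 = 10.789 − (15.950) = -5.162; smaller M is more luminous → Star 1.
L ratio = 10^(0.4 |ΔM|) = 10^2.065 = 116.0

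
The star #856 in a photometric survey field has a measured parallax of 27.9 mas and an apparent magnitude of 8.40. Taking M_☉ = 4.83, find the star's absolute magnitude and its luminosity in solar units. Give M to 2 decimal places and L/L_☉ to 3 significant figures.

M ≈ 5.63; L/L_☉ ≈ 0.480

d = 1/p = 1000/27.9 mas = 35.84 pc
M = m − 5 log₁₀ d + 5 = 8.40 − 5·1.5544 + 5 = 5.628
M − M_☉ = 5.628 − 4.83 = 0.798
L/L_☉ = 10^(−0.4 × 0.798) = 0.4795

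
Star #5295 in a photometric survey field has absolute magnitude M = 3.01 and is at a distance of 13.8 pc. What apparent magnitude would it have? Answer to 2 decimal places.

m ≈ 3.71

m = M + 5 log₁₀ d − 5 = 3.01 + 5·1.1399 − 5 = 3.709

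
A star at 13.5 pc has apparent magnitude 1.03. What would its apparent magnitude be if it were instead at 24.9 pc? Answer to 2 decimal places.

Flux ∝ 1/d², so Δm = 5 log₁₀(d₂/d₁) = 5 log₁₀(24.9/13.5) = 1.329
m₂ = m₁ + Δm = 1.03 + (1.329) = 2.359

m ≈ 2.36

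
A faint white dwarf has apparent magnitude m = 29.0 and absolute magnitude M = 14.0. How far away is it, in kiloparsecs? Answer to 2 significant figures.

d ≈ 10 kpc

Distance modulus: m − M = 29.0 − (14.0) = 15.000
m − M = 5 log₁₀ d − 5
log₁₀ d = (m − M)/5 + 1 = 4.0000
d = 10^4.0000 = 10000 pc
= 10.00 kpc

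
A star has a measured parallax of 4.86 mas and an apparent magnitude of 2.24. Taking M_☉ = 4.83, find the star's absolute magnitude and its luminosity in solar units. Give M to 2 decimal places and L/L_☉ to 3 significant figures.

d = 1/p = 1000/4.86 mas = 205.8 pc
M = m − 5 log₁₀ d + 5 = 2.24 − 5·2.3134 + 5 = -4.327
M − M_☉ = -4.327 − 4.83 = -9.157
L/L_☉ = 10^(−0.4 × -9.157) = 4600

M ≈ -4.33; L/L_☉ ≈ 4600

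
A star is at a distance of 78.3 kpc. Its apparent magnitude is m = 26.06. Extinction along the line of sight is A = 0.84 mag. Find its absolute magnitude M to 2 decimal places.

d = 78.3 kpc = 78300 pc
5 log₁₀(d/10 pc) = 5 log₁₀(78300) − 5 = 19.469
M = m − 5 log₁₀(d/10) − A = 26.06 − 19.469 − 0.84 = 5.751

M ≈ 5.75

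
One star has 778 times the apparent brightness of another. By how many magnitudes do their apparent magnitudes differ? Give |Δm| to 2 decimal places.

Pogson: Δm = −2.5 log₁₀(ratio) = −2.5 log₁₀(778) = −2.5 × 2.8910 = -7.227

|Δm| ≈ 7.23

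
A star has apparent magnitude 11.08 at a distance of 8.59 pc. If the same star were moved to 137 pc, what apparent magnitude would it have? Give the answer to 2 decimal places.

m ≈ 17.09

Flux ∝ 1/d², so Δm = 5 log₁₀(d₂/d₁) = 5 log₁₀(137/8.59) = 6.014
m₂ = m₁ + Δm = 11.08 + (6.014) = 17.094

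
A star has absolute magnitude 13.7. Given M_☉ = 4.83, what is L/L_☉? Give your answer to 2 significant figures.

L/L_☉ ≈ 2.8×10^-4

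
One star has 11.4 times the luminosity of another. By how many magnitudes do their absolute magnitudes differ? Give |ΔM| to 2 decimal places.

|ΔM| ≈ 2.64

Pogson: ΔM = −2.5 log₁₀(ratio) = −2.5 log₁₀(11.4) = −2.5 × 1.0569 = -2.642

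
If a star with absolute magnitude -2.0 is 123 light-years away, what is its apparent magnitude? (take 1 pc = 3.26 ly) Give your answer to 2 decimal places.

d = 123 ly / 3.26 = 37.73 pc
m = M + 5 log₁₀ d − 5 = -2.0 + 5·1.5767 − 5 = 0.883

m ≈ 0.88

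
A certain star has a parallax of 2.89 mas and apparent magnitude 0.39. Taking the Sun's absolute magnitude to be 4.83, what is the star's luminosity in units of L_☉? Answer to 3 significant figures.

d = 1/p = 1000/2.89 mas = 346.0 pc
M = m − 5 log₁₀ d + 5 = 0.39 − 5·2.5391 + 5 = -7.306
M − M_☉ = -7.306 − 4.83 = -12.136
L/L_☉ = 10^(−0.4 × -12.136) = 71480

L/L_☉ ≈ 71500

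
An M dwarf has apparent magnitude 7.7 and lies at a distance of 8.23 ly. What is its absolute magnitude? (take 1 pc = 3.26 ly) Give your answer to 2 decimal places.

M ≈ 10.69

d = 8.23 ly / 3.26 = 2.525 pc
5 log₁₀(d/10 pc) = 5 log₁₀(2.525) − 5 = -2.989
M = m − 5 log₁₀(d/10) = 7.7 + 2.989 = 10.689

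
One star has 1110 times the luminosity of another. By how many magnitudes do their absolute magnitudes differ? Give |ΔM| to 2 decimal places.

Pogson: ΔM = −2.5 log₁₀(ratio) = −2.5 log₁₀(1110) = −2.5 × 3.0453 = -7.613

|ΔM| ≈ 7.61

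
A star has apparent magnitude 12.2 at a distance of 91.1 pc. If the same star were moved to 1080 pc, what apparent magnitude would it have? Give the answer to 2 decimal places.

m ≈ 17.57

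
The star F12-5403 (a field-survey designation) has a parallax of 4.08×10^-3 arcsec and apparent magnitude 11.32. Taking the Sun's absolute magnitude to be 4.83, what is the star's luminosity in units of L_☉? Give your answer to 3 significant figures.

L/L_☉ ≈ 1.52

d = 1/p = 1/4.08×10^-3″ = 245.1 pc
M = m − 5 log₁₀ d + 5 = 11.32 − 5·2.3893 + 5 = 4.373
M − M_☉ = 4.373 − 4.83 = -0.457
L/L_☉ = 10^(−0.4 × -0.457) = 1.523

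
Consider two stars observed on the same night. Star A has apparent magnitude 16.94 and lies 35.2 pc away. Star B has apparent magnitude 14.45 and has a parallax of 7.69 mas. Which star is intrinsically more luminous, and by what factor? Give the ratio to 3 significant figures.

Star B is more luminous, by a factor of 135.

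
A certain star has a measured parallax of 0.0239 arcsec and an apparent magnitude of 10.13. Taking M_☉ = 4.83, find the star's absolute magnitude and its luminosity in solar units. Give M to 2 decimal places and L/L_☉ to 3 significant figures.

M ≈ 7.02; L/L_☉ ≈ 0.133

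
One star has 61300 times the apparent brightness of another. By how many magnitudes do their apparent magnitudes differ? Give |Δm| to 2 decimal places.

Pogson: Δm = −2.5 log₁₀(ratio) = −2.5 log₁₀(61300) = −2.5 × 4.7875 = -11.969

|Δm| ≈ 11.97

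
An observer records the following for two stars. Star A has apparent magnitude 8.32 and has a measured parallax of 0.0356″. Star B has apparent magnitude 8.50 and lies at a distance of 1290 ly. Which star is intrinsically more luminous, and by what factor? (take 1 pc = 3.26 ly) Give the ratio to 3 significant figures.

Star B is more luminous, by a factor of 168.

Star A: d = 1/p = 1/0.0356″ = 28.09 pc
Star A: M = m − 5 log₁₀ d + 5 = 8.32 − 5·1.4486 + 5 = 6.077
Star B: d = 1290 ly / 3.26 = 395.7 pc
Star B: M = m − 5 log₁₀ d + 5 = 8.50 − 5·2.5974 + 5 = 0.513
ΔM = M_A − M_B = 6.077 − (0.513) = 5.564; smaller M is more luminous → Star B.
L ratio = 10^(0.4 |ΔM|) = 10^2.226 = 168.1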